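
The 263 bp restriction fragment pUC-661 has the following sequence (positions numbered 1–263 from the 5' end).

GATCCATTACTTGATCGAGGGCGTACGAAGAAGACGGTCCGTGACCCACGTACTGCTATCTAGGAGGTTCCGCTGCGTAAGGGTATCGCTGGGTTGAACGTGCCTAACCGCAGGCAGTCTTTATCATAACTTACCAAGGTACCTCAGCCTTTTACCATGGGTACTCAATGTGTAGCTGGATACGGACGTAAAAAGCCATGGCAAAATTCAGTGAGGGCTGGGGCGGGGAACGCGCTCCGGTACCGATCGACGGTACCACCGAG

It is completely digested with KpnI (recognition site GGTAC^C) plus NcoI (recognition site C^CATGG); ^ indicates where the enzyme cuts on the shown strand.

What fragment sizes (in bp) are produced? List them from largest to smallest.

142, 47, 41, 13, 13, 7 bp

KpnI sites (GGTACC) start at positions 138, 239, 252.
KpnI cuts after base 5 of each site (before the last base), so after positions 142, 243, 256.
NcoI sites (CCATGG) start at positions 155, 196.
NcoI cuts after the first base of each site, so after positions 155, 196.
Combined cut positions: 142, 155, 196, 243, 256.
Linear molecule, 5 cuts → 6 fragments:
  1–142 → 142 bp
  143–155 → 13 bp
  156–196 → 41 bp
  197–243 → 47 bp
  244–256 → 13 bp
  257–263 → 7 bp
Sorted largest to smallest: 142, 47, 41, 13, 13, 7 bp.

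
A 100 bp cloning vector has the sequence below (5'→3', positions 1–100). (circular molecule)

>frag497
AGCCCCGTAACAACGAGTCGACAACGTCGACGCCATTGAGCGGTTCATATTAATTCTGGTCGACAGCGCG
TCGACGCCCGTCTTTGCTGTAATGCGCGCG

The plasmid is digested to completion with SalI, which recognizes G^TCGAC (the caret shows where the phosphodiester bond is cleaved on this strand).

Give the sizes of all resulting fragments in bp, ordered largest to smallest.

47, 33, 11, 9 bp

SalI sites (GTCGAC) start at positions 17, 26, 59, 70.
SalI cuts after the first base of each site, so after positions 17, 26, 59, 70.
Circular molecule, 4 cuts → 4 fragments:
  18–26 → 9 bp
  27–59 → 33 bp
  60–70 → 11 bp
  71–100 then 1–17 → 30 + 17 = 47 bp
Sorted largest to smallest: 47, 33, 11, 9 bp.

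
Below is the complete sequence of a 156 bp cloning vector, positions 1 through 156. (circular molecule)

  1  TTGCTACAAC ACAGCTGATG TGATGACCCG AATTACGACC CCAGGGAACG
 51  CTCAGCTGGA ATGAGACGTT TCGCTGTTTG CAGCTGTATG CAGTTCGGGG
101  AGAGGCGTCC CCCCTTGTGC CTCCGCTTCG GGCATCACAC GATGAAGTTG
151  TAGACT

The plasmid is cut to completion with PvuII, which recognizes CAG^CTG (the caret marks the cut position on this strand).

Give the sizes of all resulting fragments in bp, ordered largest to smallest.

87, 41, 28 bp

PvuII sites (CAGCTG) start at positions 12, 53, 81.
PvuII cuts after base 3 of each site, so after positions 14, 55, 83.
Circular molecule, 3 cuts → 3 fragments:
  15–55 → 41 bp
  56–83 → 28 bp
  84–156 then 1–14 → 73 + 14 = 87 bp
Sorted largest to smallest: 87, 41, 28 bp.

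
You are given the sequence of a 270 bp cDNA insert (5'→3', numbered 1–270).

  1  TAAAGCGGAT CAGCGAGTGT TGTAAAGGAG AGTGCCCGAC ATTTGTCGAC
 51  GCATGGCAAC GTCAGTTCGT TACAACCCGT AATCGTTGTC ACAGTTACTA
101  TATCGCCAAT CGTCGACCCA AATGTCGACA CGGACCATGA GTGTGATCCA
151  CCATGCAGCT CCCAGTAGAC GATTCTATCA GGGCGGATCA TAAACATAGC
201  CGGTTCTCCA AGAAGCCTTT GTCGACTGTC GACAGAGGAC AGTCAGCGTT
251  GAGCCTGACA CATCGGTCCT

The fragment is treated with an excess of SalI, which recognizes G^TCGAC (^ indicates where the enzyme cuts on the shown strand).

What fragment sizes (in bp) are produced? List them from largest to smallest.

SalI sites (GTCGAC) start at positions 45, 112, 124, 221, 228.
SalI cuts after the first base of each site, so after positions 45, 112, 124, 221, 228.
Linear molecule, 5 cuts → 6 fragments:
  1–45 → 45 bp
  46–112 → 67 bp
  113–124 → 12 bp
  125–221 → 97 bp
  222–228 → 7 bp
  229–270 → 42 bp
Sorted largest to smallest: 97, 67, 45, 42, 12, 7 bp.

97, 67, 45, 42, 12, 7 bp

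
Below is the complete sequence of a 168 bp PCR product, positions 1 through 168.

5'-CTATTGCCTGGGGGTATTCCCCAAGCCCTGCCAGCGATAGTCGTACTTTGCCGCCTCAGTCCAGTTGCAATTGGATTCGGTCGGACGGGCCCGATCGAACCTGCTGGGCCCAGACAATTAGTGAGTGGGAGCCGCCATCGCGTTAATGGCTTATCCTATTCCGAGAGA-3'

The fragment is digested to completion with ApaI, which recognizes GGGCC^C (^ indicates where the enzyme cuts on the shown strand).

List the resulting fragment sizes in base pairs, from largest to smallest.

91, 58, 19 bp

ApaI sites (GGGCCC) start at positions 87, 106.
ApaI cuts after base 5 of each site (before the last base), so after positions 91, 110.
Linear molecule, 2 cuts → 3 fragments:
  1–91 → 91 bp
  92–110 → 19 bp
  111–168 → 58 bp
Sorted largest to smallest: 91, 58, 19 bp.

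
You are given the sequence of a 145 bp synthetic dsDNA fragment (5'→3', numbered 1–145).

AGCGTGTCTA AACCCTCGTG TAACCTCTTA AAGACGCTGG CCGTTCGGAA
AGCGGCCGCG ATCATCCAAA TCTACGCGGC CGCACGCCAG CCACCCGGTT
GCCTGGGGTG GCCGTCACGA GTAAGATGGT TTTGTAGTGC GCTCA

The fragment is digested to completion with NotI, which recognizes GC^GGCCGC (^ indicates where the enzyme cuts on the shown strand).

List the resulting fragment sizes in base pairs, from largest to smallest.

68, 53, 24 bp

NotI sites (GCGGCCGC) start at positions 52, 76.
NotI cuts after base 2 of each site, so after positions 53, 77.
Linear molecule, 2 cuts → 3 fragments:
  1–53 → 53 bp
  54–77 → 24 bp
  78–145 → 68 bp
Sorted largest to smallest: 68, 53, 24 bp.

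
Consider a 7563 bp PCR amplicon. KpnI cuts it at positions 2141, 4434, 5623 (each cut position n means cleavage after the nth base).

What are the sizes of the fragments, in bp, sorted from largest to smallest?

2293, 2141, 1940, 1189 bp

Linear molecule, 3 cuts → 4 fragments:
  2141 − 0 = 2141 bp
  4434 − 2141 = 2293 bp
  5623 − 4434 = 1189 bp
  7563 − 5623 = 1940 bp
Sorted largest to smallest: 2293, 2141, 1940, 1189 bp.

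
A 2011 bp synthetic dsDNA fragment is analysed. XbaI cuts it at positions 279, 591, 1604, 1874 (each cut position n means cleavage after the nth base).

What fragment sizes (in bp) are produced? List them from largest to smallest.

Linear molecule, 4 cuts → 5 fragments:
  279 − 0 = 279 bp
  591 − 279 = 312 bp
  1604 − 591 = 1013 bp
  1874 − 1604 = 270 bp
  2011 − 1874 = 137 bp
Sorted largest to smallest: 1013, 312, 279, 270, 137 bp.

1013, 312, 279, 270, 137 bp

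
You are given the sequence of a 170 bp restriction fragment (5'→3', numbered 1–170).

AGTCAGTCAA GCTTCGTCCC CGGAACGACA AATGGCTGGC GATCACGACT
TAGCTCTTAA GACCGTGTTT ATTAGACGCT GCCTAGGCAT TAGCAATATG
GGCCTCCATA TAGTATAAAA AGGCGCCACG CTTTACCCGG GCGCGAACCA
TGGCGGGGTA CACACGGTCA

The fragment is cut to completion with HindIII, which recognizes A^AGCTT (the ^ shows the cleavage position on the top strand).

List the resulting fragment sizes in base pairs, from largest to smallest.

The HindIII site (AAGCTT) starts at position 9.
HindIII cuts after the first base of each site, so after position 9.
Linear molecule, 1 cut → 2 fragments:
  1–9 → 9 bp
  10–170 → 161 bp
Sorted largest to smallest: 161, 9 bp.

161, 9 bp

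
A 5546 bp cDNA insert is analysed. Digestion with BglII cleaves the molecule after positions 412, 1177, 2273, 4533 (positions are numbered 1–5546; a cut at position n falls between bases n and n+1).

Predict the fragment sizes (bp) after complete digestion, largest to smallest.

Linear molecule, 4 cuts → 5 fragments:
  412 − 0 = 412 bp
  1177 − 412 = 765 bp
  2273 − 1177 = 1096 bp
  4533 − 2273 = 2260 bp
  5546 − 4533 = 1013 bp
Sorted largest to smallest: 2260, 1096, 1013, 765, 412 bp.

2260, 1096, 1013, 765, 412 bp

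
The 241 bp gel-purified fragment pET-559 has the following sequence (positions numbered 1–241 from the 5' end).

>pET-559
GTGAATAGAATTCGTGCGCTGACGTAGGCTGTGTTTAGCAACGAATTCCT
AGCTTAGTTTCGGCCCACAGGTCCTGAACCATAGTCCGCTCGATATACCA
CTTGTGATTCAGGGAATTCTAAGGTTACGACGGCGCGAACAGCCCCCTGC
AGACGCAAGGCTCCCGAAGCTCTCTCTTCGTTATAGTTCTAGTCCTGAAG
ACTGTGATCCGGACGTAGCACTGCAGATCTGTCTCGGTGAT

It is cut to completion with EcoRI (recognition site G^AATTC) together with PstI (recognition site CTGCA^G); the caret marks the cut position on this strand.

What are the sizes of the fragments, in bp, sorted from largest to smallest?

EcoRI sites (GAATTC) start at positions 8, 43, 114.
EcoRI cuts after the first base of each site, so after positions 8, 43, 114.
PstI sites (CTGCAG) start at positions 147, 221.
PstI cuts after base 5 of each site (before the last base), so after positions 151, 225.
Combined cut positions: 8, 43, 114, 151, 225.
Linear molecule, 5 cuts → 6 fragments:
  1–8 → 8 bp
  9–43 → 35 bp
  44–114 → 71 bp
  115–151 → 37 bp
  152–225 → 74 bp
  226–241 → 16 bp
Sorted largest to smallest: 74, 71, 37, 35, 16, 8 bp.

74, 71, 37, 35, 16, 8 bp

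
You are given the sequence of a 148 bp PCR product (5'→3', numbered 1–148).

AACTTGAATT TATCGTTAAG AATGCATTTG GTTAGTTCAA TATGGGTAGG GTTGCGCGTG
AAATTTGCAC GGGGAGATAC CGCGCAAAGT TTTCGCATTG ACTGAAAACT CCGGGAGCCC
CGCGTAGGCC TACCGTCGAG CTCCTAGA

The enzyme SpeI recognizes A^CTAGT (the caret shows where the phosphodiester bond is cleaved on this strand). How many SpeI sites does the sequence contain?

0

No occurrence of ACTAGT is present in the sequence.
SpeI does not cut: 0 sites.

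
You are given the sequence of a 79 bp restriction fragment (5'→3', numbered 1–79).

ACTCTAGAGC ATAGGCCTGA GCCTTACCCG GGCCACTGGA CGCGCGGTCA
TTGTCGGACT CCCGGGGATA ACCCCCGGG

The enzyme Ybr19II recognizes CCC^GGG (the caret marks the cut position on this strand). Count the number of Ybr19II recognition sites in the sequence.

CCCGGG occurs starting at positions 27, 61, 74.
Ybr19II cuts at 3 sites.

3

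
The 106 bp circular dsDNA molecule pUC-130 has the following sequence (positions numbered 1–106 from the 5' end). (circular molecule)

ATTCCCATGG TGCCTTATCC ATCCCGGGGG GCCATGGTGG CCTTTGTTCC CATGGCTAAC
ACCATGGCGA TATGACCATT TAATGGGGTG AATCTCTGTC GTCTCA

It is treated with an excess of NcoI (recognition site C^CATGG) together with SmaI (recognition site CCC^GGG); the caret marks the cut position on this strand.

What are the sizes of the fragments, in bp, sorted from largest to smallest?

NcoI sites (CCATGG) start at positions 5, 32, 50, 62.
NcoI cuts after the first base of each site, so after positions 5, 32, 50, 62.
The SmaI site (CCCGGG) starts at position 23.
SmaI cuts after base 3 of each site, so after position 25.
Combined cut positions: 5, 25, 32, 50, 62.
Circular molecule, 5 cuts → 5 fragments:
  6–25 → 20 bp
  26–32 → 7 bp
  33–50 → 18 bp
  51–62 → 12 bp
  63–106 then 1–5 → 44 + 5 = 49 bp
Sorted largest to smallest: 49, 20, 18, 12, 7 bp.

49, 20, 18, 12, 7 bp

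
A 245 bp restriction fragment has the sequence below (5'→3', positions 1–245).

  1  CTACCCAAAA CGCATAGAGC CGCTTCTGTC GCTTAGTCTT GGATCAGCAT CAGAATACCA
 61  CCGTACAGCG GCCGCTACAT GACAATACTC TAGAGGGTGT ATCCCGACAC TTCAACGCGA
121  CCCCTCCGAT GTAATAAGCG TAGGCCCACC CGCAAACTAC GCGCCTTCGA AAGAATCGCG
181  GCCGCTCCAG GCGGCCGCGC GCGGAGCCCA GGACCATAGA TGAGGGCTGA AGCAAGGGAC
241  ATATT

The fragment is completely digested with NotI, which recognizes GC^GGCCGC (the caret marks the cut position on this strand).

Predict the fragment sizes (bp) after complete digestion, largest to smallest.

110, 69, 53, 13 bp

NotI sites (GCGGCCGC) start at positions 68, 178, 191.
NotI cuts after base 2 of each site, so after positions 69, 179, 192.
Linear molecule, 3 cuts → 4 fragments:
  1–69 → 69 bp
  70–179 → 110 bp
  180–192 → 13 bp
  193–245 → 53 bp
Sorted largest to smallest: 110, 69, 53, 13 bp.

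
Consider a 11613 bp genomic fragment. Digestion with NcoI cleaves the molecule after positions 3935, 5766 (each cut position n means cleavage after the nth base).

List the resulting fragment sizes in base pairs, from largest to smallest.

5847, 3935, 1831 bp

Linear molecule, 2 cuts → 3 fragments:
  3935 − 0 = 3935 bp
  5766 − 3935 = 1831 bp
  11613 − 5766 = 5847 bp
Sorted largest to smallest: 5847, 3935, 1831 bp.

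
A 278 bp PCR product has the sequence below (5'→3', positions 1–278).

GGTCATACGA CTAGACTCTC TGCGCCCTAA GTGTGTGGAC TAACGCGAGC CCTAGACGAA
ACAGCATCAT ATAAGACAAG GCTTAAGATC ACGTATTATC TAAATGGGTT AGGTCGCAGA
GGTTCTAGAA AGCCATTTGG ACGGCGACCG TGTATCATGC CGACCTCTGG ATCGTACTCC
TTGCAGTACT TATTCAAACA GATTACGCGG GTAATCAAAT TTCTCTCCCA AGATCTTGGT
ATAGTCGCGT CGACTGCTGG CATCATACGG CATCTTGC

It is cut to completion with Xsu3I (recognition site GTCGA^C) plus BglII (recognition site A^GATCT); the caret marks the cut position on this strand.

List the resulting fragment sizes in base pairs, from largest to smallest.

231, 25, 22 bp

The Xsu3I site (GTCGAC) starts at position 249.
Xsu3I cuts after base 5 of each site (before the last base), so after position 253.
The BglII site (AGATCT) starts at position 231.
BglII cuts after the first base of each site, so after position 231.
Combined cut positions: 231, 253.
Linear molecule, 2 cuts → 3 fragments:
  1–231 → 231 bp
  232–253 → 22 bp
  254–278 → 25 bp
Sorted largest to smallest: 231, 25, 22 bp.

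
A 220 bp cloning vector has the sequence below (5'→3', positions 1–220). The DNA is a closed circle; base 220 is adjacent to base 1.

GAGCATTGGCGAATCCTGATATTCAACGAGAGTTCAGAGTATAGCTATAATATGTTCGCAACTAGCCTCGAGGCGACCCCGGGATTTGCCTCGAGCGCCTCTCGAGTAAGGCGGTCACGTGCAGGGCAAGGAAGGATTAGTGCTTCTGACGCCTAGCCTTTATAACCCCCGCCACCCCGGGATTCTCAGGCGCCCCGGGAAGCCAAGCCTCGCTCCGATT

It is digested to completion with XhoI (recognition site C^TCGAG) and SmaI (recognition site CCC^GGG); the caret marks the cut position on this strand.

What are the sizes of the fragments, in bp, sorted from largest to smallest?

91, 77, 18, 13, 11, 10 bp

XhoI sites (CTCGAG) start at positions 67, 90, 101.
XhoI cuts after the first base of each site, so after positions 67, 90, 101.
SmaI sites (CCCGGG) start at positions 78, 176, 194.
SmaI cuts after base 3 of each site, so after positions 80, 178, 196.
Combined cut positions: 67, 80, 90, 101, 178, 196.
Circular molecule, 6 cuts → 6 fragments:
  68–80 → 13 bp
  81–90 → 10 bp
  91–101 → 11 bp
  102–178 → 77 bp
  179–196 → 18 bp
  197–220 then 1–67 → 24 + 67 = 91 bp
Sorted largest to smallest: 91, 77, 18, 13, 11, 10 bp.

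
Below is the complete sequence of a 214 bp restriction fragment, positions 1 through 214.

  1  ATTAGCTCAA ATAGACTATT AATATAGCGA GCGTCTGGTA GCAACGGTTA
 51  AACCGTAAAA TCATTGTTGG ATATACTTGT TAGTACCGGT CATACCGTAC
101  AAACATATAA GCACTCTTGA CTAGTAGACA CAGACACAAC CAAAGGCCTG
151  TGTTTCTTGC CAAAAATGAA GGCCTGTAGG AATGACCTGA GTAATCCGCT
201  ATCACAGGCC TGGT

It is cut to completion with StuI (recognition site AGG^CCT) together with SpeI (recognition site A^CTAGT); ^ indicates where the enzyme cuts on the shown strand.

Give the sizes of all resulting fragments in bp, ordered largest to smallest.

120, 36, 26, 26, 6 bp

StuI sites (AGGCCT) start at positions 144, 170, 206.
StuI cuts after base 3 of each site, so after positions 146, 172, 208.
The SpeI site (ACTAGT) starts at position 120.
SpeI cuts after the first base of each site, so after position 120.
Combined cut positions: 120, 146, 172, 208.
Linear molecule, 4 cuts → 5 fragments:
  1–120 → 120 bp
  121–146 → 26 bp
  147–172 → 26 bp
  173–208 → 36 bp
  209–214 → 6 bp
Sorted largest to smallest: 120, 36, 26, 26, 6 bp.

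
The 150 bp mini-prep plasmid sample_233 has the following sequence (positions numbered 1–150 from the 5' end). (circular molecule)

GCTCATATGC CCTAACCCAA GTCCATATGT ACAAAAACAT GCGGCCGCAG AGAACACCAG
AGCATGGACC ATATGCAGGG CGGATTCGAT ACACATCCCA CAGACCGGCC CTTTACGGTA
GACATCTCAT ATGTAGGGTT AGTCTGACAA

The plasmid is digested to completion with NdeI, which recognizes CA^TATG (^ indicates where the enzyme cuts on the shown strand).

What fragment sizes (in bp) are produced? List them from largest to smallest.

58, 46, 26, 20 bp

NdeI sites (CATATG) start at positions 4, 24, 70, 128.
NdeI cuts after base 2 of each site, so after positions 5, 25, 71, 129.
Circular molecule, 4 cuts → 4 fragments:
  6–25 → 20 bp
  26–71 → 46 bp
  72–129 → 58 bp
  130–150 then 1–5 → 21 + 5 = 26 bp
Sorted largest to smallest: 58, 46, 26, 20 bp.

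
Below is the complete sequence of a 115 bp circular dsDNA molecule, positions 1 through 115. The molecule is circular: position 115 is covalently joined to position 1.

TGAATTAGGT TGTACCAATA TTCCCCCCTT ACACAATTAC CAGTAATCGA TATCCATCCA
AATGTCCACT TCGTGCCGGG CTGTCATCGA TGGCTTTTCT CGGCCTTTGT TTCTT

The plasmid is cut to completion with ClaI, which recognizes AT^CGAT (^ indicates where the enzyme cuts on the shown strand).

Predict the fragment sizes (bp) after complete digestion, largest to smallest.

75, 40 bp

ClaI sites (ATCGAT) start at positions 46, 86.
ClaI cuts after base 2 of each site, so after positions 47, 87.
Circular molecule, 2 cuts → 2 fragments:
  48–87 → 40 bp
  88–115 then 1–47 → 28 + 47 = 75 bp
Sorted largest to smallest: 75, 40 bp.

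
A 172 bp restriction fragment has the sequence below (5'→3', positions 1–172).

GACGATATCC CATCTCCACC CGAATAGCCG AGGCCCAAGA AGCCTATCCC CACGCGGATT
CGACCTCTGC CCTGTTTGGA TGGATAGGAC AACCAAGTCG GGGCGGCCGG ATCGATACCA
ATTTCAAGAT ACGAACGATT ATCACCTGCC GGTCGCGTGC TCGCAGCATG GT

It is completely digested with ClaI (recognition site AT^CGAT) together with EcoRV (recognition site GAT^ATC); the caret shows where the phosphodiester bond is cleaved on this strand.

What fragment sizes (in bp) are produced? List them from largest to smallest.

The ClaI site (ATCGAT) starts at position 111.
ClaI cuts after base 2 of each site, so after position 112.
The EcoRV site (GATATC) starts at position 4.
EcoRV cuts after base 3 of each site, so after position 6.
Combined cut positions: 6, 112.
Linear molecule, 2 cuts → 3 fragments:
  1–6 → 6 bp
  7–112 → 106 bp
  113–172 → 60 bp
Sorted largest to smallest: 106, 60, 6 bp.

106, 60, 6 bp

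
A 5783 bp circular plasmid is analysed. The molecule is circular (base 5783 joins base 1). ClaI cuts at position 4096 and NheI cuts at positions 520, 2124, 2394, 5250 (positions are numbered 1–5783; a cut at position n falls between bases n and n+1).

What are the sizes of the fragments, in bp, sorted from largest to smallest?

Combined cut positions (sorted): 520, 2124, 2394, 4096, 5250.
Circular molecule, 5 cuts → 5 fragments:
  2124 − 520 = 1604 bp
  2394 − 2124 = 270 bp
  4096 − 2394 = 1702 bp
  5250 − 4096 = 1154 bp
  wrap: 5783 − 5250 + 520 = 1053 bp
Sorted largest to smallest: 1702, 1604, 1154, 1053, 270 bp.

1702, 1604, 1154, 1053, 270 bp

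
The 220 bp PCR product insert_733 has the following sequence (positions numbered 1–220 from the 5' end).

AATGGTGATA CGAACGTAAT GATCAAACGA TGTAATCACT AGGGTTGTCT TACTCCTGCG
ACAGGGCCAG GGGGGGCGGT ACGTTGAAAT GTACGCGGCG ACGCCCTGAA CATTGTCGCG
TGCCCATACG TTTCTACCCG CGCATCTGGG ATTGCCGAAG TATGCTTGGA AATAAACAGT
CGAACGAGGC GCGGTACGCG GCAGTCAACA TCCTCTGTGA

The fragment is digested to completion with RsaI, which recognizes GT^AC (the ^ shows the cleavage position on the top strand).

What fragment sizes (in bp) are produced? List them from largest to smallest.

RsaI sites (GTAC) start at positions 79, 91, 194.
RsaI cuts after base 2 of each site, so after positions 80, 92, 195.
Linear molecule, 3 cuts → 4 fragments:
  1–80 → 80 bp
  81–92 → 12 bp
  93–195 → 103 bp
  196–220 → 25 bp
Sorted largest to smallest: 103, 80, 25, 12 bp.

103, 80, 25, 12 bp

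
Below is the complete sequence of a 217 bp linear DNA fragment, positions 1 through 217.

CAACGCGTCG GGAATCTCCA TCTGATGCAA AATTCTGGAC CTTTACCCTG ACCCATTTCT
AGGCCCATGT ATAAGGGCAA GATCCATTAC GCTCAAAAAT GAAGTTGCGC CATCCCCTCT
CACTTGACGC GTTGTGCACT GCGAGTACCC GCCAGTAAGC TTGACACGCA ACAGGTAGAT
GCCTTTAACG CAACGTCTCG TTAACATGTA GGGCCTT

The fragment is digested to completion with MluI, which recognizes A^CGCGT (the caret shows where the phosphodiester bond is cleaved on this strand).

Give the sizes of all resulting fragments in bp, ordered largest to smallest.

124, 90, 3 bp

MluI sites (ACGCGT) start at positions 3, 127.
MluI cuts after the first base of each site, so after positions 3, 127.
Linear molecule, 2 cuts → 3 fragments:
  1–3 → 3 bp
  4–127 → 124 bp
  128–217 → 90 bp
Sorted largest to smallest: 124, 90, 3 bp.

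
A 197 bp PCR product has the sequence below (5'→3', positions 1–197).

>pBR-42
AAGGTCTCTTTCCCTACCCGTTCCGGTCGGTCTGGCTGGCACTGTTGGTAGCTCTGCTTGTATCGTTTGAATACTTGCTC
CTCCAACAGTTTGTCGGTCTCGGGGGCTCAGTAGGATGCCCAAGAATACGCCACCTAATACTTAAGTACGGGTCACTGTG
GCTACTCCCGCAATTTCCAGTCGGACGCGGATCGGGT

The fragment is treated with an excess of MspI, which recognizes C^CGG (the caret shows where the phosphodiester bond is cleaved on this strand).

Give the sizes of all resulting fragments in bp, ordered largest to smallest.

The MspI site (CCGG) starts at position 23.
MspI cuts after the first base of each site, so after position 23.
Linear molecule, 1 cut → 2 fragments:
  1–23 → 23 bp
  24–197 → 174 bp
Sorted largest to smallest: 174, 23 bp.

174, 23 bp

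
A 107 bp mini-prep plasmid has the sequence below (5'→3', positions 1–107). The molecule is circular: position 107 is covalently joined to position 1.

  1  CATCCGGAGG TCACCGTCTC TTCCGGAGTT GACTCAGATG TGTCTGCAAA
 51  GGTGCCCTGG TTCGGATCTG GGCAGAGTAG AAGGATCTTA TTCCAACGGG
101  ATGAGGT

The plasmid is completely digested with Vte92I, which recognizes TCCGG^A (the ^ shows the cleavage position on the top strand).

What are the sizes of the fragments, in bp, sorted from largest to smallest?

88, 19 bp

Vte92I sites (TCCGGA) start at positions 3, 22.
Vte92I cuts after base 5 of each site (before the last base), so after positions 7, 26.
Circular molecule, 2 cuts → 2 fragments:
  8–26 → 19 bp
  27–107 then 1–7 → 81 + 7 = 88 bp
Sorted largest to smallest: 88, 19 bp.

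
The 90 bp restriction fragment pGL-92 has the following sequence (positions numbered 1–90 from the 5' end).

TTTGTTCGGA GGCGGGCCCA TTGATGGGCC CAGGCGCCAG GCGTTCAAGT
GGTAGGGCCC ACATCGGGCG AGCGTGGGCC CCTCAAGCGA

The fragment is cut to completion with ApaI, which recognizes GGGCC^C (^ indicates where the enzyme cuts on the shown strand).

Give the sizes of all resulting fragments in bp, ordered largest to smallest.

29, 21, 18, 12, 10 bp

ApaI sites (GGGCCC) start at positions 14, 26, 55, 76.
ApaI cuts after base 5 of each site (before the last base), so after positions 18, 30, 59, 80.
Linear molecule, 4 cuts → 5 fragments:
  1–18 → 18 bp
  19–30 → 12 bp
  31–59 → 29 bp
  60–80 → 21 bp
  81–90 → 10 bp
Sorted largest to smallest: 29, 21, 18, 12, 10 bp.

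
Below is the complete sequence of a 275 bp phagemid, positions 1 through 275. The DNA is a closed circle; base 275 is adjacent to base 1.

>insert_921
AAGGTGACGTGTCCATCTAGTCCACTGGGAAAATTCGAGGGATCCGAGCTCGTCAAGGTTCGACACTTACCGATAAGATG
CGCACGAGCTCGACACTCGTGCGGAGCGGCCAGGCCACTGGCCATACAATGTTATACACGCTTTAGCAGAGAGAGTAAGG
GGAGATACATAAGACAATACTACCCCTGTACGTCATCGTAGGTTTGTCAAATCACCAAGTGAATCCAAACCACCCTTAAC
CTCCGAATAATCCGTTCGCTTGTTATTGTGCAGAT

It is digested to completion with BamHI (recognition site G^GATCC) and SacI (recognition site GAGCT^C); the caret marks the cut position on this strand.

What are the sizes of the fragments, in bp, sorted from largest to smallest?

225, 40, 10 bp

The BamHI site (GGATCC) starts at position 40.
BamHI cuts after the first base of each site, so after position 40.
SacI sites (GAGCTC) start at positions 46, 86.
SacI cuts after base 5 of each site (before the last base), so after positions 50, 90.
Combined cut positions: 40, 50, 90.
Circular molecule, 3 cuts → 3 fragments:
  41–50 → 10 bp
  51–90 → 40 bp
  91–275 then 1–40 → 185 + 40 = 225 bp
Sorted largest to smallest: 225, 40, 10 bp.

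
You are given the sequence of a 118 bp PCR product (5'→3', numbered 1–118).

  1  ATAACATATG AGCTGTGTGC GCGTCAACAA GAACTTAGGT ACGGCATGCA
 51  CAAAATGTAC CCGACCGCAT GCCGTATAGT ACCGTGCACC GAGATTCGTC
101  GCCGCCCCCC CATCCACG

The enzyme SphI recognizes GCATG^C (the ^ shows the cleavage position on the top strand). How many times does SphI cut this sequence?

2

GCATGC occurs starting at positions 44, 67.
SphI cuts at 2 sites.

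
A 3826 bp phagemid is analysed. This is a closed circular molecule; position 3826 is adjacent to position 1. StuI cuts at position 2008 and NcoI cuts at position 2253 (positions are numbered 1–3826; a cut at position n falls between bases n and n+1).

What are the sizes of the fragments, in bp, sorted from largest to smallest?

3581, 245 bp

Combined cut positions (sorted): 2008, 2253.
Circular molecule, 2 cuts → 2 fragments:
  2253 − 2008 = 245 bp
  wrap: 3826 − 2253 + 2008 = 3581 bp
Sorted largest to smallest: 3581, 245 bp.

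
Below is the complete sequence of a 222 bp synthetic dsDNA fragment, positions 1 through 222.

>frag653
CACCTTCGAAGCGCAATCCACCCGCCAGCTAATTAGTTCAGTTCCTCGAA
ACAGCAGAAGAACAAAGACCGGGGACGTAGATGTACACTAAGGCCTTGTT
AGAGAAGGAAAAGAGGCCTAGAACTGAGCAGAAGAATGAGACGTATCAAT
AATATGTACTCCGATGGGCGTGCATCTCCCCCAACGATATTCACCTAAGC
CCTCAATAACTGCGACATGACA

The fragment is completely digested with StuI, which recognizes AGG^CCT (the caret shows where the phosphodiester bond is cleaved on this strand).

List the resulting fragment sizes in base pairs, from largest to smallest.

StuI sites (AGGCCT) start at positions 91, 114.
StuI cuts after base 3 of each site, so after positions 93, 116.
Linear molecule, 2 cuts → 3 fragments:
  1–93 → 93 bp
  94–116 → 23 bp
  117–222 → 106 bp
Sorted largest to smallest: 106, 93, 23 bp.

106, 93, 23 bp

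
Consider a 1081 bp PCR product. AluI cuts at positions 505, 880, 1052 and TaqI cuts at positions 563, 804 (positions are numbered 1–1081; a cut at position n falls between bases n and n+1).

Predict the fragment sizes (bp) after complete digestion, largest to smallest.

Combined cut positions (sorted): 505, 563, 804, 880, 1052.
Linear molecule, 5 cuts → 6 fragments:
  505 − 0 = 505 bp
  563 − 505 = 58 bp
  804 − 563 = 241 bp
  880 − 804 = 76 bp
  1052 − 880 = 172 bp
  1081 − 1052 = 29 bp
Sorted largest to smallest: 505, 241, 172, 76, 58, 29 bp.

505, 241, 172, 76, 58, 29 bp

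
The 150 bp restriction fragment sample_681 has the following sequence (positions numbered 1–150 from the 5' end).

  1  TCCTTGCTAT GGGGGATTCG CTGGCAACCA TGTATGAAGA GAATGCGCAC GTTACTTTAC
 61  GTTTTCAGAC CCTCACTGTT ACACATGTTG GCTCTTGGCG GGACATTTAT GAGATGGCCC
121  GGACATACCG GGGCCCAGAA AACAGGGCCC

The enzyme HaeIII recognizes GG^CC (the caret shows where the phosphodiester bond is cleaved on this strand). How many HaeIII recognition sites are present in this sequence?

GGCC occurs starting at positions 116, 132, 146.
HaeIII cuts at 3 sites.

3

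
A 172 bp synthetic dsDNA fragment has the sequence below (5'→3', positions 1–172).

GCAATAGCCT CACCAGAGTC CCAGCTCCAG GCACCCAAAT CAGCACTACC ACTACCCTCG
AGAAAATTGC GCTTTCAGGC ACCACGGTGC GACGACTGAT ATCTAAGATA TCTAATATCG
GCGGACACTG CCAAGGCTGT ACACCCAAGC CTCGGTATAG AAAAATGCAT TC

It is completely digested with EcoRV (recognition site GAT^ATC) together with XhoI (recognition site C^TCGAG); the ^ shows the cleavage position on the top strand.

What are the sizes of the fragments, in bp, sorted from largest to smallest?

63, 57, 43, 9 bp

EcoRV sites (GATATC) start at positions 98, 107.
EcoRV cuts after base 3 of each site, so after positions 100, 109.
The XhoI site (CTCGAG) starts at position 57.
XhoI cuts after the first base of each site, so after position 57.
Combined cut positions: 57, 100, 109.
Linear molecule, 3 cuts → 4 fragments:
  1–57 → 57 bp
  58–100 → 43 bp
  101–109 → 9 bp
  110–172 → 63 bp
Sorted largest to smallest: 63, 57, 43, 9 bp.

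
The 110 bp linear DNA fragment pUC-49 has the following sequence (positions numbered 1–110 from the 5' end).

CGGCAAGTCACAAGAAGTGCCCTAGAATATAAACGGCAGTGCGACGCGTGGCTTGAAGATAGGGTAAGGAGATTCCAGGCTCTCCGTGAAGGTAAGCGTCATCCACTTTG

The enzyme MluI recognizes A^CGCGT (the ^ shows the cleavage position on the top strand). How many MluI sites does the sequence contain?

1

ACGCGT occurs starting at position 44.
MluI cuts at 1 site.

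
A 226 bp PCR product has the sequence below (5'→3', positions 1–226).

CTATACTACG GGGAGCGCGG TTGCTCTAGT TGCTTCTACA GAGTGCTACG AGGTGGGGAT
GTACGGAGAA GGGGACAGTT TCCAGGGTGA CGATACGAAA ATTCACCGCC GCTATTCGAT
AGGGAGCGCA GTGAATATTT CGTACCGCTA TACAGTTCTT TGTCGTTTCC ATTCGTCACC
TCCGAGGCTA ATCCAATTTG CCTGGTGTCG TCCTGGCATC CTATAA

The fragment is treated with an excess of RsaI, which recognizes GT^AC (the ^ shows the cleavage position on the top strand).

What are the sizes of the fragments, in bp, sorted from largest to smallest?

RsaI sites (GTAC) start at positions 61, 142.
RsaI cuts after base 2 of each site, so after positions 62, 143.
Linear molecule, 2 cuts → 3 fragments:
  1–62 → 62 bp
  63–143 → 81 bp
  144–226 → 83 bp
Sorted largest to smallest: 83, 81, 62 bp.

83, 81, 62 bp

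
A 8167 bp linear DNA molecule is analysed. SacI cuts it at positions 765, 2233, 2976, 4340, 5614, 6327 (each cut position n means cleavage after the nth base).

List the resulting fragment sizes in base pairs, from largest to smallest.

Linear molecule, 6 cuts → 7 fragments:
  765 − 0 = 765 bp
  2233 − 765 = 1468 bp
  2976 − 2233 = 743 bp
  4340 − 2976 = 1364 bp
  5614 − 4340 = 1274 bp
  6327 − 5614 = 713 bp
  8167 − 6327 = 1840 bp
Sorted largest to smallest: 1840, 1468, 1364, 1274, 765, 743, 713 bp.

1840, 1468, 1364, 1274, 765, 743, 713 bp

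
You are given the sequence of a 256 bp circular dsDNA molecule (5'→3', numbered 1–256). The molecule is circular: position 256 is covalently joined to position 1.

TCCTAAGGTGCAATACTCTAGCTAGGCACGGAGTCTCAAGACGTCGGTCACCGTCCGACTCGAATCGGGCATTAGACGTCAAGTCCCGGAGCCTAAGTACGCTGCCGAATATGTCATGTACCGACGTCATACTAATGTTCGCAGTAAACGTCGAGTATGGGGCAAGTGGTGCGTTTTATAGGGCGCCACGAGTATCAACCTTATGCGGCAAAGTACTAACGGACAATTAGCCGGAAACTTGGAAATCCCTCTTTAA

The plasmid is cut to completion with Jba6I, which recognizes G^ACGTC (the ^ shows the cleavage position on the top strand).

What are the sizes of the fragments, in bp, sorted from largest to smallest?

173, 48, 35 bp

Jba6I sites (GACGTC) start at positions 40, 75, 123.
Jba6I cuts after the first base of each site, so after positions 40, 75, 123.
Circular molecule, 3 cuts → 3 fragments:
  41–75 → 35 bp
  76–123 → 48 bp
  124–256 then 1–40 → 133 + 40 = 173 bp
Sorted largest to smallest: 173, 48, 35 bp.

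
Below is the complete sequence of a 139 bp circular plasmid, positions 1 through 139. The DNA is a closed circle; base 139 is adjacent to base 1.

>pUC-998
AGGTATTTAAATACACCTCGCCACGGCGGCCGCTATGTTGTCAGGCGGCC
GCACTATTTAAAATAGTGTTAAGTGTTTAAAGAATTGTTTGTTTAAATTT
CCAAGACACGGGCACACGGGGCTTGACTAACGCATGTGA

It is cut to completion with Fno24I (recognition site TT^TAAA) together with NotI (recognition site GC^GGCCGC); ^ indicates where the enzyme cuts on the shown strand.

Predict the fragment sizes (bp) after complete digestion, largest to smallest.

53, 20, 19, 19, 16, 12 bp

Fno24I sites (TTTAAA) start at positions 6, 57, 76, 92.
Fno24I cuts after base 2 of each site, so after positions 7, 58, 77, 93.
NotI sites (GCGGCCGC) start at positions 26, 45.
NotI cuts after base 2 of each site, so after positions 27, 46.
Combined cut positions: 7, 27, 46, 58, 77, 93.
Circular molecule, 6 cuts → 6 fragments:
  8–27 → 20 bp
  28–46 → 19 bp
  47–58 → 12 bp
  59–77 → 19 bp
  78–93 → 16 bp
  94–139 then 1–7 → 46 + 7 = 53 bp
Sorted largest to smallest: 53, 20, 19, 19, 16, 12 bp.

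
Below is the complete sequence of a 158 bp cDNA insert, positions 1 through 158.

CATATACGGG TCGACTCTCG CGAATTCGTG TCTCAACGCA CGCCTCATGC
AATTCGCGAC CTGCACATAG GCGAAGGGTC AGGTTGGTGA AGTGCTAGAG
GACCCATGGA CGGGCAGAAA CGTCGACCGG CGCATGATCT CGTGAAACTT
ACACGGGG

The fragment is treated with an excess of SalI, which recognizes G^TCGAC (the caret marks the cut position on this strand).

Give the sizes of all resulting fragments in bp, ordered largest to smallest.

112, 36, 10 bp

SalI sites (GTCGAC) start at positions 10, 122.
SalI cuts after the first base of each site, so after positions 10, 122.
Linear molecule, 2 cuts → 3 fragments:
  1–10 → 10 bp
  11–122 → 112 bp
  123–158 → 36 bp
Sorted largest to smallest: 112, 36, 10 bp.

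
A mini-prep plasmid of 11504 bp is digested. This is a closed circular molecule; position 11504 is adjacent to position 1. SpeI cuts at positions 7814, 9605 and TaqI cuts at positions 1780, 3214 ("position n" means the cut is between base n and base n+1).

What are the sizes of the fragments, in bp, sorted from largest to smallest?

4600, 3679, 1791, 1434 bp

Combined cut positions (sorted): 1780, 3214, 7814, 9605.
Circular molecule, 4 cuts → 4 fragments:
  3214 − 1780 = 1434 bp
  7814 − 3214 = 4600 bp
  9605 − 7814 = 1791 bp
  wrap: 11504 − 9605 + 1780 = 3679 bp
Sorted largest to smallest: 4600, 3679, 1791, 1434 bp.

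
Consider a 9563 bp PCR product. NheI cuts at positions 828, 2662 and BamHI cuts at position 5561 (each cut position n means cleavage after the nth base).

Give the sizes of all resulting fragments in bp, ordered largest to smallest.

Combined cut positions (sorted): 828, 2662, 5561.
Linear molecule, 3 cuts → 4 fragments:
  828 − 0 = 828 bp
  2662 − 828 = 1834 bp
  5561 − 2662 = 2899 bp
  9563 − 5561 = 4002 bp
Sorted largest to smallest: 4002, 2899, 1834, 828 bp.

4002, 2899, 1834, 828 bp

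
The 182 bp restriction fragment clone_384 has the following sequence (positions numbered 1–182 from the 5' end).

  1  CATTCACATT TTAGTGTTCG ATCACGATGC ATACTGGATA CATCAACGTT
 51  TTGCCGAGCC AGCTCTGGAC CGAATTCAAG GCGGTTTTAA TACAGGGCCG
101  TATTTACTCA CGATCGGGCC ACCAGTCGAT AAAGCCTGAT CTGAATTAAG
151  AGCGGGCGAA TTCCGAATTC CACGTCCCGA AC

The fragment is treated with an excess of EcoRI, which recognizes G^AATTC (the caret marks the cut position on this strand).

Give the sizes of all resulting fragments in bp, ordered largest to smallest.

EcoRI sites (GAATTC) start at positions 72, 158, 165.
EcoRI cuts after the first base of each site, so after positions 72, 158, 165.
Linear molecule, 3 cuts → 4 fragments:
  1–72 → 72 bp
  73–158 → 86 bp
  159–165 → 7 bp
  166–182 → 17 bp
Sorted largest to smallest: 86, 72, 17, 7 bp.

86, 72, 17, 7 bp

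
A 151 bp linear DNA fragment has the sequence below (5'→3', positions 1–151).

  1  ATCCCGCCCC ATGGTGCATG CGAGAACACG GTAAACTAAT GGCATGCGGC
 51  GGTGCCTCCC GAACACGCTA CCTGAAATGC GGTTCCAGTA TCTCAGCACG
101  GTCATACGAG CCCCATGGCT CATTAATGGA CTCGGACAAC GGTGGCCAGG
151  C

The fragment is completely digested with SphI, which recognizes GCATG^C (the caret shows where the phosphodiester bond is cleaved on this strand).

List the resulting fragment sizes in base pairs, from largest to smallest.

SphI sites (GCATGC) start at positions 16, 42.
SphI cuts after base 5 of each site (before the last base), so after positions 20, 46.
Linear molecule, 2 cuts → 3 fragments:
  1–20 → 20 bp
  21–46 → 26 bp
  47–151 → 105 bp
Sorted largest to smallest: 105, 26, 20 bp.

105, 26, 20 bp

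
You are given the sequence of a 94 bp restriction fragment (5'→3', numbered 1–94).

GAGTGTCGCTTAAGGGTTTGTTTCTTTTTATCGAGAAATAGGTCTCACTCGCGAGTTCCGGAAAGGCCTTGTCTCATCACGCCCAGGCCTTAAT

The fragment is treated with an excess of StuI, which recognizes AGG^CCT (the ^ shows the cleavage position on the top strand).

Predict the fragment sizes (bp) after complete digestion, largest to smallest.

StuI sites (AGGCCT) start at positions 64, 85.
StuI cuts after base 3 of each site, so after positions 66, 87.
Linear molecule, 2 cuts → 3 fragments:
  1–66 → 66 bp
  67–87 → 21 bp
  88–94 → 7 bp
Sorted largest to smallest: 66, 21, 7 bp.

66, 21, 7 bp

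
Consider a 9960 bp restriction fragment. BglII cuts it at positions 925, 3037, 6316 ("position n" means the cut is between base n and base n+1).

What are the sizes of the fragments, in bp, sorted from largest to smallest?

3644, 3279, 2112, 925 bp

Linear molecule, 3 cuts → 4 fragments:
  925 − 0 = 925 bp
  3037 − 925 = 2112 bp
  6316 − 3037 = 3279 bp
  9960 − 6316 = 3644 bp
Sorted largest to smallest: 3644, 3279, 2112, 925 bp.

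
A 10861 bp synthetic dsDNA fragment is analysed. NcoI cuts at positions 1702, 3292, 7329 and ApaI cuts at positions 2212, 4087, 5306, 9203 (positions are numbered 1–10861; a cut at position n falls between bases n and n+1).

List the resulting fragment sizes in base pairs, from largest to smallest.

2023, 1874, 1702, 1658, 1219, 1080, 795, 510 bp

Combined cut positions (sorted): 1702, 2212, 3292, 4087, 5306, 7329, 9203.
Linear molecule, 7 cuts → 8 fragments:
  1702 − 0 = 1702 bp
  2212 − 1702 = 510 bp
  3292 − 2212 = 1080 bp
  4087 − 3292 = 795 bp
  5306 − 4087 = 1219 bp
  7329 − 5306 = 2023 bp
  9203 − 7329 = 1874 bp
  10861 − 9203 = 1658 bp
Sorted largest to smallest: 2023, 1874, 1702, 1658, 1219, 1080, 795, 510 bp.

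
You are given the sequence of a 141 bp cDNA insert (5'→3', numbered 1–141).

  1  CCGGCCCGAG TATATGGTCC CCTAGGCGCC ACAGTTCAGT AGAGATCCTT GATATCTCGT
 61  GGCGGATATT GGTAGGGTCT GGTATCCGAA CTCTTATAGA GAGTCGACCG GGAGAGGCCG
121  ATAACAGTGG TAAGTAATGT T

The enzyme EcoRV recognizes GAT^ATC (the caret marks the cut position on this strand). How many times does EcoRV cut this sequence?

GATATC occurs starting at position 51.
EcoRV cuts at 1 site.

1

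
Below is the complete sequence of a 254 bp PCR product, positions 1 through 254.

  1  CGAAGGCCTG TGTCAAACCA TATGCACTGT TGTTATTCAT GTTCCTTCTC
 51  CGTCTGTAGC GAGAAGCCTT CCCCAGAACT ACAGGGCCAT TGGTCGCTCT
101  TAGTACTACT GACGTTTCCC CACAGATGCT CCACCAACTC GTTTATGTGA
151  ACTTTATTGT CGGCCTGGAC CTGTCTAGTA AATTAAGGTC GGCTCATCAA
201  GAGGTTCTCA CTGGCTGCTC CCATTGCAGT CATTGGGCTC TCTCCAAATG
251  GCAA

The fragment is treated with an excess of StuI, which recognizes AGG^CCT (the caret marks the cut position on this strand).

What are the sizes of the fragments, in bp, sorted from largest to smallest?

The StuI site (AGGCCT) starts at position 4.
StuI cuts after base 3 of each site, so after position 6.
Linear molecule, 1 cut → 2 fragments:
  1–6 → 6 bp
  7–254 → 248 bp
Sorted largest to smallest: 248, 6 bp.

248, 6 bp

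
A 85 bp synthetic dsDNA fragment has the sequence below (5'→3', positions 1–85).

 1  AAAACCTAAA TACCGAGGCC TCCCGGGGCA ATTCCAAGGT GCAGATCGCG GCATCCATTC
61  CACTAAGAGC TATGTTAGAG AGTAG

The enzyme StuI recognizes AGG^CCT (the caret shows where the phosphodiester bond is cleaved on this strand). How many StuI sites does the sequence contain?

AGGCCT occurs starting at position 16.
StuI cuts at 1 site.

1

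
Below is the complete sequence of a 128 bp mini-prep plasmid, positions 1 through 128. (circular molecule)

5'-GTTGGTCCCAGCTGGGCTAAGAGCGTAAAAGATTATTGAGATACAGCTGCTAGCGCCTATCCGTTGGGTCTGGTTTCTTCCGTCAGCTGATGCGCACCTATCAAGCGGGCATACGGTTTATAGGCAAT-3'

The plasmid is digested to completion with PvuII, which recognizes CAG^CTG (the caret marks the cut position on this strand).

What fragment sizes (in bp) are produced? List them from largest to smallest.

PvuII sites (CAGCTG) start at positions 9, 44, 84.
PvuII cuts after base 3 of each site, so after positions 11, 46, 86.
Circular molecule, 3 cuts → 3 fragments:
  12–46 → 35 bp
  47–86 → 40 bp
  87–128 then 1–11 → 42 + 11 = 53 bp
Sorted largest to smallest: 53, 40, 35 bp.

53, 40, 35 bp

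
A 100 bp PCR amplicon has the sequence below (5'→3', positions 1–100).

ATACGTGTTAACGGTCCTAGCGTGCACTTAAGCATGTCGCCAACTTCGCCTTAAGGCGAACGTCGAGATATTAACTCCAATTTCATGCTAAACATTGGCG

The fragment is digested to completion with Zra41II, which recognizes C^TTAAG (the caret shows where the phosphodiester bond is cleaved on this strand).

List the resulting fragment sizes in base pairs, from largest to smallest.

Zra41II sites (CTTAAG) start at positions 27, 50.
Zra41II cuts after the first base of each site, so after positions 27, 50.
Linear molecule, 2 cuts → 3 fragments:
  1–27 → 27 bp
  28–50 → 23 bp
  51–100 → 50 bp
Sorted largest to smallest: 50, 27, 23 bp.

50, 27, 23 bp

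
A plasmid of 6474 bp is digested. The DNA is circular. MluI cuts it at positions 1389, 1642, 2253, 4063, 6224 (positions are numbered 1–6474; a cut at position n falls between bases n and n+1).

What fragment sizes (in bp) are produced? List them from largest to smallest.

2161, 1810, 1639, 611, 253 bp

Circular molecule, 5 cuts → 5 fragments:
  1642 − 1389 = 253 bp
  2253 − 1642 = 611 bp
  4063 − 2253 = 1810 bp
  6224 − 4063 = 2161 bp
  wrap: 6474 − 6224 + 1389 = 1639 bp
Sorted largest to smallest: 2161, 1810, 1639, 611, 253 bp.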